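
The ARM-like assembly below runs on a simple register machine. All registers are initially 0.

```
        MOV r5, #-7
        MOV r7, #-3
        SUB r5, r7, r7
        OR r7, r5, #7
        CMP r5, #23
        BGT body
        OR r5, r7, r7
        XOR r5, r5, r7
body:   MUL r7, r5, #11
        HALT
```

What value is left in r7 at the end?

0

after MOV r5, #-7: r5=-7
after MOV r7, #-3: r7=-3
after SUB r5, r7, r7: r5=(-3)-(-3)=0
after OR r7, r5, #7: r7=0|7=7
CMP r5, #23  (cmp 0,23)
BGT body: not taken
after OR r5, r7, r7: r5=7|7=7
after XOR r5, r5, r7: r5=7^7=0
after MUL r7, r5, #11: r7=0*11=0
halt.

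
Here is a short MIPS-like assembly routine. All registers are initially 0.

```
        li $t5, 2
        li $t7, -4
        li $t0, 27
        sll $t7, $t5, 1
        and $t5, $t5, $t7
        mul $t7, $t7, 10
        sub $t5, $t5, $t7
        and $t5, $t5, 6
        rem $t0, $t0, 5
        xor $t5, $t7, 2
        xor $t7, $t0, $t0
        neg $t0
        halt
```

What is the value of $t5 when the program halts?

42

after li $t5, 2: $t5=2
after li $t7, -4: $t7=-4
after li $t0, 27: $t0=27
after sll $t7, $t5, 1: $t7=2<<1=4
after and $t5, $t5, $t7: $t5=2&4=0
after mul $t7, $t7, 10: $t7=4*10=40
after sub $t5, $t5, $t7: $t5=0-40=-40
after and $t5, $t5, 6: $t5=(-40)&6=0
after rem $t0, $t0, 5: $t0=27%5=2
after xor $t5, $t7, 2: $t5=40^2=42
after xor $t7, $t0, $t0: $t7=2^2=0
after neg $t0: $t0=-(2)=-2
halt.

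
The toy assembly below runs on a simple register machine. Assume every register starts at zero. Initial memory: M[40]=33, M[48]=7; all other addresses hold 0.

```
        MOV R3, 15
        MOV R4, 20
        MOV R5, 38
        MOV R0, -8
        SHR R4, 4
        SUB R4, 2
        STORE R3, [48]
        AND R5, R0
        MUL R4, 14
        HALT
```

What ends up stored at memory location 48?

MOV R3, 15 → R3=15
MOV R4, 20 → R4=20
MOV R5, 38 → R5=38
MOV R0, -8 → R0=-8
SHR R4, 4 → R4=20>>4=1
SUB R4, 2 → R4=1-2=-1
STORE R3, [48] → M[48]=15
AND R5, R0 → R5=38&(-8)=32
MUL R4, 14 → R4=(-1)*14=-14
halt.

15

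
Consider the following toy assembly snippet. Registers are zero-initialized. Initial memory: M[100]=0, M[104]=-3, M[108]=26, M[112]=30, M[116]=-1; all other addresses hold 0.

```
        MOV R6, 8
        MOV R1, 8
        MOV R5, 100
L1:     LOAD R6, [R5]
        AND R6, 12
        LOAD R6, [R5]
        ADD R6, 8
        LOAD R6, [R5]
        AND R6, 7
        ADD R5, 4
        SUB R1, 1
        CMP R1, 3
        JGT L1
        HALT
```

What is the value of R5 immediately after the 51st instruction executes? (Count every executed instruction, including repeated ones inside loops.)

120

R6=8
R1=8
R5=100
R6=M[100]=0
R6=0&12=0
R6=M[100]=0
R6=0+8=8
R6=M[100]=0
R6=0&7=0
R5=100+4=104
R1=8-1=7
CMP R1, 3  (cmp 7,3)
JGT L1: taken
R6=M[104]=-3
R6=(-3)&12=12
R6=M[104]=-3
R6=(-3)+8=5
R6=M[104]=-3
R6=(-3)&7=5
R5=104+4=108
R1=7-1=6
CMP R1, 3  (cmp 6,3)
JGT L1: taken
R6=M[108]=26
R6=26&12=8
R6=M[108]=26
R6=26+8=34
R6=M[108]=26
R6=26&7=2
R5=108+4=112
R1=6-1=5
CMP R1, 3  (cmp 5,3)
JGT L1: taken
R6=M[112]=30
R6=30&12=12
R6=M[112]=30
R6=30+8=38
R6=M[112]=30
R6=30&7=6
R5=112+4=116
R1=5-1=4
CMP R1, 3  (cmp 4,3)
JGT L1: taken
R6=M[116]=-1
R6=(-1)&12=12
R6=M[116]=-1
R6=(-1)+8=7
R6=M[116]=-1
R6=(-1)&7=7
R5=116+4=120
R1=4-1=3
After step 51: R5 = 120.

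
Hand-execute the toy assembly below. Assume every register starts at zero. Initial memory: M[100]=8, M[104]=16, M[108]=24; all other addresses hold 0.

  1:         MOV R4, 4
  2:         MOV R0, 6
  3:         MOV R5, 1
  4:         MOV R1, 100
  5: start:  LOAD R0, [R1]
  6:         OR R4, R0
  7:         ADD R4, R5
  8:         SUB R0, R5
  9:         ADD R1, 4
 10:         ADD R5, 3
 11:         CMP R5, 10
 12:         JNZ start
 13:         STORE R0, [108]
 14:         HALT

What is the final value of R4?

MOV R4, 4 → R4=4
MOV R0, 6 → R0=6
MOV R5, 1 → R5=1
MOV R1, 100 → R1=100
LOAD R0, [R1] → R0=M[100]=8
OR R4, R0 → R4=4|8=12
ADD R4, R5 → R4=12+1=13
SUB R0, R5 → R0=8-1=7
ADD R1, 4 → R1=100+4=104
ADD R5, 3 → R5=1+3=4
CMP R5, 10  (cmp 4,10)
JNZ start: taken
LOAD R0, [R1] → R0=M[104]=16
OR R4, R0 → R4=13|16=29
ADD R4, R5 → R4=29+4=33
SUB R0, R5 → R0=16-4=12
ADD R1, 4 → R1=104+4=108
ADD R5, 3 → R5=4+3=7
CMP R5, 10  (cmp 7,10)
JNZ start: taken
LOAD R0, [R1] → R0=M[108]=24
OR R4, R0 → R4=33|24=57
ADD R4, R5 → R4=57+7=64
SUB R0, R5 → R0=24-7=17
ADD R1, 4 → R1=108+4=112
ADD R5, 3 → R5=7+3=10
CMP R5, 10  (cmp 10,10)
JNZ start: not taken
STORE R0, [108] → M[108]=17
halt.

64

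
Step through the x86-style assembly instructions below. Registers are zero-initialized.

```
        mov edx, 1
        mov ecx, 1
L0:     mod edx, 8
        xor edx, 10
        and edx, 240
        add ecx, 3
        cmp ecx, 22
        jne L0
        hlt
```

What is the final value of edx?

0

after mov edx, 1: edx=1
after mov ecx, 1: ecx=1
after mod edx, 8: edx=1%8=1
after xor edx, 10: edx=1^10=11
after and edx, 240: edx=11&240=0
after add ecx, 3: ecx=1+3=4
cmp ecx, 22  (cmp 4,22)
jne L0: taken
after mod edx, 8: edx=0%8=0
after xor edx, 10: edx=0^10=10
after and edx, 240: edx=10&240=0
after add ecx, 3: ecx=4+3=7
cmp ecx, 22  (cmp 7,22)
jne L0: taken
after mod edx, 8: edx=0%8=0
after xor edx, 10: edx=0^10=10
after and edx, 240: edx=10&240=0
after add ecx, 3: ecx=7+3=10
cmp ecx, 22  (cmp 10,22)
jne L0: taken
after mod edx, 8: edx=0%8=0
after xor edx, 10: edx=0^10=10
after and edx, 240: edx=10&240=0
after add ecx, 3: ecx=10+3=13
cmp ecx, 22  (cmp 13,22)
jne L0: taken
after mod edx, 8: edx=0%8=0
after xor edx, 10: edx=0^10=10
after and edx, 240: edx=10&240=0
after add ecx, 3: ecx=13+3=16
cmp ecx, 22  (cmp 16,22)
jne L0: taken
after mod edx, 8: edx=0%8=0
after xor edx, 10: edx=0^10=10
after and edx, 240: edx=10&240=0
after add ecx, 3: ecx=16+3=19
cmp ecx, 22  (cmp 19,22)
jne L0: taken
after mod edx, 8: edx=0%8=0
after xor edx, 10: edx=0^10=10
after and edx, 240: edx=10&240=0
after add ecx, 3: ecx=19+3=22
cmp ecx, 22  (cmp 22,22)
jne L0: not taken
halt.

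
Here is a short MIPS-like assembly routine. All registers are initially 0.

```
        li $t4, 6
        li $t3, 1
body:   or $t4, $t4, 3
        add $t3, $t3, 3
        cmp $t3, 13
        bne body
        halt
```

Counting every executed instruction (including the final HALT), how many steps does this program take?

19

li $t4, 6 → $t4=6
li $t3, 1 → $t3=1
or $t4, $t4, 3 → $t4=6|3=7
add $t3, $t3, 3 → $t3=1+3=4
cmp $t3, 13  (cmp 4,13)
bne body: taken
or $t4, $t4, 3 → $t4=7|3=7
add $t3, $t3, 3 → $t3=4+3=7
cmp $t3, 13  (cmp 7,13)
bne body: taken
or $t4, $t4, 3 → $t4=7|3=7
add $t3, $t3, 3 → $t3=7+3=10
cmp $t3, 13  (cmp 10,13)
bne body: taken
or $t4, $t4, 3 → $t4=7|3=7
add $t3, $t3, 3 → $t3=10+3=13
cmp $t3, 13  (cmp 13,13)
bne body: not taken
halt.
Total executed instructions: 19.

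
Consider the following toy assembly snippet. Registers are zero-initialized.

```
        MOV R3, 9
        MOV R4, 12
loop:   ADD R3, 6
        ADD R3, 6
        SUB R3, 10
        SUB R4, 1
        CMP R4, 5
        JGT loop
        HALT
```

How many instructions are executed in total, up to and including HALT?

45

R3=9
R4=12
R3=9+6=15
R3=15+6=21
R3=21-10=11
R4=12-1=11
CMP R4, 5  (cmp 11,5)
JGT loop: taken
R3=11+6=17
R3=17+6=23
R3=23-10=13
R4=11-1=10
CMP R4, 5  (cmp 10,5)
JGT loop: taken
R3=13+6=19
R3=19+6=25
R3=25-10=15
R4=10-1=9
CMP R4, 5  (cmp 9,5)
JGT loop: taken
R3=15+6=21
R3=21+6=27
R3=27-10=17
R4=9-1=8
CMP R4, 5  (cmp 8,5)
JGT loop: taken
R3=17+6=23
R3=23+6=29
R3=29-10=19
R4=8-1=7
CMP R4, 5  (cmp 7,5)
JGT loop: taken
R3=19+6=25
R3=25+6=31
R3=31-10=21
R4=7-1=6
CMP R4, 5  (cmp 6,5)
JGT loop: taken
R3=21+6=27
R3=27+6=33
R3=33-10=23
R4=6-1=5
CMP R4, 5  (cmp 5,5)
JGT loop: not taken
halt.
Total executed instructions: 45.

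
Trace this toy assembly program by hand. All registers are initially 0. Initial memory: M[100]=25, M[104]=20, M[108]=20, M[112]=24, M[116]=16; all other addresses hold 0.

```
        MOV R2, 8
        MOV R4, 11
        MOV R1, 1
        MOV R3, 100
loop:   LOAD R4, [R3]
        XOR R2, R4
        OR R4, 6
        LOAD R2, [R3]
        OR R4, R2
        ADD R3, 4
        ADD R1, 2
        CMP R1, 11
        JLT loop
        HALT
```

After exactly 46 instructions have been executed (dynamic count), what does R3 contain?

MOV R2, 8 → R2=8
MOV R4, 11 → R4=11
MOV R1, 1 → R1=1
MOV R3, 100 → R3=100
LOAD R4, [R3] → R4=M[100]=25
XOR R2, R4 → R2=8^25=17
OR R4, 6 → R4=25|6=31
LOAD R2, [R3] → R2=M[100]=25
OR R4, R2 → R4=31|25=31
ADD R3, 4 → R3=100+4=104
ADD R1, 2 → R1=1+2=3
CMP R1, 11  (cmp 3,11)
JLT loop: taken
LOAD R4, [R3] → R4=M[104]=20
XOR R2, R4 → R2=25^20=13
OR R4, 6 → R4=20|6=22
LOAD R2, [R3] → R2=M[104]=20
OR R4, R2 → R4=22|20=22
ADD R3, 4 → R3=104+4=108
ADD R1, 2 → R1=3+2=5
CMP R1, 11  (cmp 5,11)
JLT loop: taken
LOAD R4, [R3] → R4=M[108]=20
XOR R2, R4 → R2=20^20=0
OR R4, 6 → R4=20|6=22
LOAD R2, [R3] → R2=M[108]=20
OR R4, R2 → R4=22|20=22
ADD R3, 4 → R3=108+4=112
ADD R1, 2 → R1=5+2=7
CMP R1, 11  (cmp 7,11)
JLT loop: taken
LOAD R4, [R3] → R4=M[112]=24
XOR R2, R4 → R2=20^24=12
OR R4, 6 → R4=24|6=30
LOAD R2, [R3] → R2=M[112]=24
OR R4, R2 → R4=30|24=30
ADD R3, 4 → R3=112+4=116
ADD R1, 2 → R1=7+2=9
CMP R1, 11  (cmp 9,11)
JLT loop: taken
LOAD R4, [R3] → R4=M[116]=16
XOR R2, R4 → R2=24^16=8
OR R4, 6 → R4=16|6=22
LOAD R2, [R3] → R2=M[116]=16
OR R4, R2 → R4=22|16=22
ADD R3, 4 → R3=116+4=120
After step 46: R3 = 120.

120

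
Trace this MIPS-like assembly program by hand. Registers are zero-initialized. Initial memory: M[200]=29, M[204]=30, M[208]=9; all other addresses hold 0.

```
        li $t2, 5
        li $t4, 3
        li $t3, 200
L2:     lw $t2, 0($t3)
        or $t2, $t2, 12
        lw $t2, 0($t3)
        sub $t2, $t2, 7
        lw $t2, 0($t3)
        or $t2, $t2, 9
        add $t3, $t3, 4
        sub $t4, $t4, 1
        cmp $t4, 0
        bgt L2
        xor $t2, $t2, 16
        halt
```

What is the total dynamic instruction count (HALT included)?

after li $t2, 5: $t2=5
after li $t4, 3: $t4=3
after li $t3, 200: $t3=200
after lw $t2, 0($t3): $t2=M[200]=29
after or $t2, $t2, 12: $t2=29|12=29
after lw $t2, 0($t3): $t2=M[200]=29
after sub $t2, $t2, 7: $t2=29-7=22
after lw $t2, 0($t3): $t2=M[200]=29
after or $t2, $t2, 9: $t2=29|9=29
after add $t3, $t3, 4: $t3=200+4=204
after sub $t4, $t4, 1: $t4=3-1=2
cmp $t4, 0  (cmp 2,0)
bgt L2: taken
after lw $t2, 0($t3): $t2=M[204]=30
after or $t2, $t2, 12: $t2=30|12=30
after lw $t2, 0($t3): $t2=M[204]=30
after sub $t2, $t2, 7: $t2=30-7=23
after lw $t2, 0($t3): $t2=M[204]=30
after or $t2, $t2, 9: $t2=30|9=31
after add $t3, $t3, 4: $t3=204+4=208
after sub $t4, $t4, 1: $t4=2-1=1
cmp $t4, 0  (cmp 1,0)
bgt L2: taken
after lw $t2, 0($t3): $t2=M[208]=9
after or $t2, $t2, 12: $t2=9|12=13
after lw $t2, 0($t3): $t2=M[208]=9
after sub $t2, $t2, 7: $t2=9-7=2
after lw $t2, 0($t3): $t2=M[208]=9
after or $t2, $t2, 9: $t2=9|9=9
after add $t3, $t3, 4: $t3=208+4=212
after sub $t4, $t4, 1: $t4=1-1=0
cmp $t4, 0  (cmp 0,0)
bgt L2: not taken
after xor $t2, $t2, 16: $t2=9^16=25
halt.
Total executed instructions: 35.

35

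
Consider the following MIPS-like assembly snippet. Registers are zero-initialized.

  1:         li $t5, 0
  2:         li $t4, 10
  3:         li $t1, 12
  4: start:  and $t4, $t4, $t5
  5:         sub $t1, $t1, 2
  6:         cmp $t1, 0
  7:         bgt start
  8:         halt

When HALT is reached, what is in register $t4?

0

li $t5, 0 → $t5=0
li $t4, 10 → $t4=10
li $t1, 12 → $t1=12
and $t4, $t4, $t5 → $t4=10&0=0
sub $t1, $t1, 2 → $t1=12-2=10
cmp $t1, 0  (cmp 10,0)
bgt start: taken
and $t4, $t4, $t5 → $t4=0&0=0
sub $t1, $t1, 2 → $t1=10-2=8
cmp $t1, 0  (cmp 8,0)
bgt start: taken
and $t4, $t4, $t5 → $t4=0&0=0
sub $t1, $t1, 2 → $t1=8-2=6
cmp $t1, 0  (cmp 6,0)
bgt start: taken
and $t4, $t4, $t5 → $t4=0&0=0
sub $t1, $t1, 2 → $t1=6-2=4
cmp $t1, 0  (cmp 4,0)
bgt start: taken
and $t4, $t4, $t5 → $t4=0&0=0
sub $t1, $t1, 2 → $t1=4-2=2
cmp $t1, 0  (cmp 2,0)
bgt start: taken
and $t4, $t4, $t5 → $t4=0&0=0
sub $t1, $t1, 2 → $t1=2-2=0
cmp $t1, 0  (cmp 0,0)
bgt start: not taken
halt.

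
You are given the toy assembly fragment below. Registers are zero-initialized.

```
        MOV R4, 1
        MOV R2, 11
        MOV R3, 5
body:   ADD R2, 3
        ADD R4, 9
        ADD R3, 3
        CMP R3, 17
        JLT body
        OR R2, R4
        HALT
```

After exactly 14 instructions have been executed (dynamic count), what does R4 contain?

MOV R4, 1 → R4=1
MOV R2, 11 → R2=11
MOV R3, 5 → R3=5
ADD R2, 3 → R2=11+3=14
ADD R4, 9 → R4=1+9=10
ADD R3, 3 → R3=5+3=8
CMP R3, 17  (cmp 8,17)
JLT body: taken
ADD R2, 3 → R2=14+3=17
ADD R4, 9 → R4=10+9=19
ADD R3, 3 → R3=8+3=11
CMP R3, 17  (cmp 11,17)
JLT body: taken
ADD R2, 3 → R2=17+3=20
After step 14: R4 = 19.

19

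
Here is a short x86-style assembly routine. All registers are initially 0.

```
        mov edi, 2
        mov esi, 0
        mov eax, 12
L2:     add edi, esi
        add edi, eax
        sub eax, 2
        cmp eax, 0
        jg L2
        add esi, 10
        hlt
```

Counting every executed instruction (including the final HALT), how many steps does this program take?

edi=2
esi=0
eax=12
edi=2+0=2
edi=2+12=14
eax=12-2=10
cmp eax, 0  (cmp 10,0)
jg L2: taken
edi=14+0=14
edi=14+10=24
eax=10-2=8
cmp eax, 0  (cmp 8,0)
jg L2: taken
edi=24+0=24
edi=24+8=32
eax=8-2=6
cmp eax, 0  (cmp 6,0)
jg L2: taken
edi=32+0=32
edi=32+6=38
eax=6-2=4
cmp eax, 0  (cmp 4,0)
jg L2: taken
edi=38+0=38
edi=38+4=42
eax=4-2=2
cmp eax, 0  (cmp 2,0)
jg L2: taken
edi=42+0=42
edi=42+2=44
eax=2-2=0
cmp eax, 0  (cmp 0,0)
jg L2: not taken
esi=0+10=10
halt.
Total executed instructions: 35.

35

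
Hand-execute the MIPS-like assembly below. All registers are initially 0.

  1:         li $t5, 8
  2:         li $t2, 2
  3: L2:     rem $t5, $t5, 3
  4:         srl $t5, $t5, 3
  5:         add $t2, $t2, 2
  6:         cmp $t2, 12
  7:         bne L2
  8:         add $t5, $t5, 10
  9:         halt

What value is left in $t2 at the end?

12

after li $t5, 8: $t5=8
after li $t2, 2: $t2=2
after rem $t5, $t5, 3: $t5=8%3=2
after srl $t5, $t5, 3: $t5=2>>3=0
after add $t2, $t2, 2: $t2=2+2=4
cmp $t2, 12  (cmp 4,12)
bne L2: taken
after rem $t5, $t5, 3: $t5=0%3=0
after srl $t5, $t5, 3: $t5=0>>3=0
after add $t2, $t2, 2: $t2=4+2=6
cmp $t2, 12  (cmp 6,12)
bne L2: taken
after rem $t5, $t5, 3: $t5=0%3=0
after srl $t5, $t5, 3: $t5=0>>3=0
after add $t2, $t2, 2: $t2=6+2=8
cmp $t2, 12  (cmp 8,12)
bne L2: taken
after rem $t5, $t5, 3: $t5=0%3=0
after srl $t5, $t5, 3: $t5=0>>3=0
after add $t2, $t2, 2: $t2=8+2=10
cmp $t2, 12  (cmp 10,12)
bne L2: taken
after rem $t5, $t5, 3: $t5=0%3=0
after srl $t5, $t5, 3: $t5=0>>3=0
after add $t2, $t2, 2: $t2=10+2=12
cmp $t2, 12  (cmp 12,12)
bne L2: not taken
after add $t5, $t5, 10: $t5=0+10=10
halt.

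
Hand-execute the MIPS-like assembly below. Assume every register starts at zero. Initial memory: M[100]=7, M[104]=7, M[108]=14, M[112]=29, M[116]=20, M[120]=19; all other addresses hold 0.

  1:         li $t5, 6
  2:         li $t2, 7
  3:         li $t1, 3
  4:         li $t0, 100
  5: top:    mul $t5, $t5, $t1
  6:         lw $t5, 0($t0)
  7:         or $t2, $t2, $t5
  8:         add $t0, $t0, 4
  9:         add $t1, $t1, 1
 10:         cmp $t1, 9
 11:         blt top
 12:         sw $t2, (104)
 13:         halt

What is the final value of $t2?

li $t5, 6 → $t5=6
li $t2, 7 → $t2=7
li $t1, 3 → $t1=3
li $t0, 100 → $t0=100
mul $t5, $t5, $t1 → $t5=6*3=18
lw $t5, 0($t0) → $t5=M[100]=7
or $t2, $t2, $t5 → $t2=7|7=7
add $t0, $t0, 4 → $t0=100+4=104
add $t1, $t1, 1 → $t1=3+1=4
cmp $t1, 9  (cmp 4,9)
blt top: taken
mul $t5, $t5, $t1 → $t5=7*4=28
lw $t5, 0($t0) → $t5=M[104]=7
or $t2, $t2, $t5 → $t2=7|7=7
add $t0, $t0, 4 → $t0=104+4=108
add $t1, $t1, 1 → $t1=4+1=5
cmp $t1, 9  (cmp 5,9)
blt top: taken
mul $t5, $t5, $t1 → $t5=7*5=35
lw $t5, 0($t0) → $t5=M[108]=14
or $t2, $t2, $t5 → $t2=7|14=15
add $t0, $t0, 4 → $t0=108+4=112
add $t1, $t1, 1 → $t1=5+1=6
cmp $t1, 9  (cmp 6,9)
blt top: taken
mul $t5, $t5, $t1 → $t5=14*6=84
lw $t5, 0($t0) → $t5=M[112]=29
or $t2, $t2, $t5 → $t2=15|29=31
add $t0, $t0, 4 → $t0=112+4=116
add $t1, $t1, 1 → $t1=6+1=7
cmp $t1, 9  (cmp 7,9)
blt top: taken
mul $t5, $t5, $t1 → $t5=29*7=203
lw $t5, 0($t0) → $t5=M[116]=20
or $t2, $t2, $t5 → $t2=31|20=31
add $t0, $t0, 4 → $t0=116+4=120
add $t1, $t1, 1 → $t1=7+1=8
cmp $t1, 9  (cmp 8,9)
blt top: taken
mul $t5, $t5, $t1 → $t5=20*8=160
lw $t5, 0($t0) → $t5=M[120]=19
or $t2, $t2, $t5 → $t2=31|19=31
add $t0, $t0, 4 → $t0=120+4=124
add $t1, $t1, 1 → $t1=8+1=9
cmp $t1, 9  (cmp 9,9)
blt top: not taken
sw $t2, (104) → M[104]=31
halt.

31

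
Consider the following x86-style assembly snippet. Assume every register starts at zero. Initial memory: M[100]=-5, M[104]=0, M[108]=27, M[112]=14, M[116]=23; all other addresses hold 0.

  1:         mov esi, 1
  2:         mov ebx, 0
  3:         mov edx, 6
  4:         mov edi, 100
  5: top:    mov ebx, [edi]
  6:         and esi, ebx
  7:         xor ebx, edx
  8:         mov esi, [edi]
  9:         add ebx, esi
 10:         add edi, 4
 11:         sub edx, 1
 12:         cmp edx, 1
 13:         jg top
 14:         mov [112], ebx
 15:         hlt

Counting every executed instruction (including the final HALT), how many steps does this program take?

51

mov esi, 1 → esi=1
mov ebx, 0 → ebx=0
mov edx, 6 → edx=6
mov edi, 100 → edi=100
mov ebx, [edi] → ebx=M[100]=-5
and esi, ebx → esi=1&(-5)=1
xor ebx, edx → ebx=(-5)^6=-3
mov esi, [edi] → esi=M[100]=-5
add ebx, esi → ebx=(-3)+(-5)=-8
add edi, 4 → edi=100+4=104
sub edx, 1 → edx=6-1=5
cmp edx, 1  (cmp 5,1)
jg top: taken
mov ebx, [edi] → ebx=M[104]=0
and esi, ebx → esi=(-5)&0=0
xor ebx, edx → ebx=0^5=5
mov esi, [edi] → esi=M[104]=0
add ebx, esi → ebx=5+0=5
add edi, 4 → edi=104+4=108
sub edx, 1 → edx=5-1=4
cmp edx, 1  (cmp 4,1)
jg top: taken
mov ebx, [edi] → ebx=M[108]=27
and esi, ebx → esi=0&27=0
xor ebx, edx → ebx=27^4=31
mov esi, [edi] → esi=M[108]=27
add ebx, esi → ebx=31+27=58
add edi, 4 → edi=108+4=112
sub edx, 1 → edx=4-1=3
cmp edx, 1  (cmp 3,1)
jg top: taken
mov ebx, [edi] → ebx=M[112]=14
and esi, ebx → esi=27&14=10
xor ebx, edx → ebx=14^3=13
mov esi, [edi] → esi=M[112]=14
add ebx, esi → ebx=13+14=27
add edi, 4 → edi=112+4=116
sub edx, 1 → edx=3-1=2
cmp edx, 1  (cmp 2,1)
jg top: taken
mov ebx, [edi] → ebx=M[116]=23
and esi, ebx → esi=14&23=6
xor ebx, edx → ebx=23^2=21
mov esi, [edi] → esi=M[116]=23
add ebx, esi → ebx=21+23=44
add edi, 4 → edi=116+4=120
sub edx, 1 → edx=2-1=1
cmp edx, 1  (cmp 1,1)
jg top: not taken
mov [112], ebx → M[112]=44
halt.
Total executed instructions: 51.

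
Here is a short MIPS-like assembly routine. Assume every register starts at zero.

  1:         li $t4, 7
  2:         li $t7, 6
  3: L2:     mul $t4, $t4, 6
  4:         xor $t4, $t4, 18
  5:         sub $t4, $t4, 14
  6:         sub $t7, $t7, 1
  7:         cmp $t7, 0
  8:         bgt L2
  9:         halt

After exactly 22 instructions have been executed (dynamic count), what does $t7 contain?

3

$t4=7
$t7=6
$t4=7*6=42
$t4=42^18=56
$t4=56-14=42
$t7=6-1=5
cmp $t7, 0  (cmp 5,0)
bgt L2: taken
$t4=42*6=252
$t4=252^18=238
$t4=238-14=224
$t7=5-1=4
cmp $t7, 0  (cmp 4,0)
bgt L2: taken
$t4=224*6=1344
$t4=1344^18=1362
$t4=1362-14=1348
$t7=4-1=3
cmp $t7, 0  (cmp 3,0)
bgt L2: taken
$t4=1348*6=8088
$t4=8088^18=8074
After step 22: $t7 = 3.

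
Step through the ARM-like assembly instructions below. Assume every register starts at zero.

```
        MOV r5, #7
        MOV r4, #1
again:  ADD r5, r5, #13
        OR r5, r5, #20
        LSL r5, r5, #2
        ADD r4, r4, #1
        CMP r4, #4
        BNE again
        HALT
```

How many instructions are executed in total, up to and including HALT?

r5=7
r4=1
r5=7+13=20
r5=20|20=20
r5=20<<2=80
r4=1+1=2
CMP r4, #4  (cmp 2,4)
BNE again: taken
r5=80+13=93
r5=93|20=93
r5=93<<2=372
r4=2+1=3
CMP r4, #4  (cmp 3,4)
BNE again: taken
r5=372+13=385
r5=385|20=405
r5=405<<2=1620
r4=3+1=4
CMP r4, #4  (cmp 4,4)
BNE again: not taken
halt.
Total executed instructions: 21.

21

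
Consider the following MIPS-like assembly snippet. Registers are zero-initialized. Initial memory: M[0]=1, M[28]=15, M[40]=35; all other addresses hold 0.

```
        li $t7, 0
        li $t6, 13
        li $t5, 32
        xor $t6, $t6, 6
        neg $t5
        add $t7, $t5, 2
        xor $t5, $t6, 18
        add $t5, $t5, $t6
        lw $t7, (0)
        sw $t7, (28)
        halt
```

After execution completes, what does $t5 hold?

36

$t7=0
$t6=13
$t5=32
$t6=13^6=11
$t5=-(32)=-32
$t7=(-32)+2=-30
$t5=11^18=25
$t5=25+11=36
$t7=M[0]=1
sw $t7, (28) → M[28]=1
halt.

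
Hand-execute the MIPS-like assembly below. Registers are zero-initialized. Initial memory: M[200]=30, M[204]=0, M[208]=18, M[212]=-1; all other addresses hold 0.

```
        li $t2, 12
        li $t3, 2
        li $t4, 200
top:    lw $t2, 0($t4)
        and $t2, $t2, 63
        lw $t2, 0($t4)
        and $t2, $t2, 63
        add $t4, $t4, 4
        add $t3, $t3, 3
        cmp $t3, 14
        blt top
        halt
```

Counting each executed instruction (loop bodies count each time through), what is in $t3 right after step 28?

after li $t2, 12: $t2=12
after li $t3, 2: $t3=2
after li $t4, 200: $t4=200
after lw $t2, 0($t4): $t2=M[200]=30
after and $t2, $t2, 63: $t2=30&63=30
after lw $t2, 0($t4): $t2=M[200]=30
after and $t2, $t2, 63: $t2=30&63=30
after add $t4, $t4, 4: $t4=200+4=204
after add $t3, $t3, 3: $t3=2+3=5
cmp $t3, 14  (cmp 5,14)
blt top: taken
after lw $t2, 0($t4): $t2=M[204]=0
after and $t2, $t2, 63: $t2=0&63=0
after lw $t2, 0($t4): $t2=M[204]=0
after and $t2, $t2, 63: $t2=0&63=0
after add $t4, $t4, 4: $t4=204+4=208
after add $t3, $t3, 3: $t3=5+3=8
cmp $t3, 14  (cmp 8,14)
blt top: taken
after lw $t2, 0($t4): $t2=M[208]=18
after and $t2, $t2, 63: $t2=18&63=18
after lw $t2, 0($t4): $t2=M[208]=18
after and $t2, $t2, 63: $t2=18&63=18
after add $t4, $t4, 4: $t4=208+4=212
after add $t3, $t3, 3: $t3=8+3=11
cmp $t3, 14  (cmp 11,14)
blt top: taken
after lw $t2, 0($t4): $t2=M[212]=-1
After step 28: $t3 = 11.

11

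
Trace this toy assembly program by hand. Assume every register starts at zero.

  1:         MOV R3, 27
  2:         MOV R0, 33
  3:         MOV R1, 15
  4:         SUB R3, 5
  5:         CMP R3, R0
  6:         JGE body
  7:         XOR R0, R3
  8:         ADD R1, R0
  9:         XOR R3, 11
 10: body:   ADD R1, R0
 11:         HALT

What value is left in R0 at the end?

55

after MOV R3, 27: R3=27
after MOV R0, 33: R0=33
after MOV R1, 15: R1=15
after SUB R3, 5: R3=27-5=22
CMP R3, R0  (cmp 22,33)
JGE body: not taken
after XOR R0, R3: R0=33^22=55
after ADD R1, R0: R1=15+55=70
after XOR R3, 11: R3=22^11=29
after ADD R1, R0: R1=70+55=125
halt.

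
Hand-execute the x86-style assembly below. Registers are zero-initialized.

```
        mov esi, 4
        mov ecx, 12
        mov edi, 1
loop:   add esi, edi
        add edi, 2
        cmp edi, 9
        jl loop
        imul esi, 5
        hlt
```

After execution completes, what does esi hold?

100

after mov esi, 4: esi=4
after mov ecx, 12: ecx=12
after mov edi, 1: edi=1
after add esi, edi: esi=4+1=5
after add edi, 2: edi=1+2=3
cmp edi, 9  (cmp 3,9)
jl loop: taken
after add esi, edi: esi=5+3=8
after add edi, 2: edi=3+2=5
cmp edi, 9  (cmp 5,9)
jl loop: taken
after add esi, edi: esi=8+5=13
after add edi, 2: edi=5+2=7
cmp edi, 9  (cmp 7,9)
jl loop: taken
after add esi, edi: esi=13+7=20
after add edi, 2: edi=7+2=9
cmp edi, 9  (cmp 9,9)
jl loop: not taken
after imul esi, 5: esi=20*5=100
halt.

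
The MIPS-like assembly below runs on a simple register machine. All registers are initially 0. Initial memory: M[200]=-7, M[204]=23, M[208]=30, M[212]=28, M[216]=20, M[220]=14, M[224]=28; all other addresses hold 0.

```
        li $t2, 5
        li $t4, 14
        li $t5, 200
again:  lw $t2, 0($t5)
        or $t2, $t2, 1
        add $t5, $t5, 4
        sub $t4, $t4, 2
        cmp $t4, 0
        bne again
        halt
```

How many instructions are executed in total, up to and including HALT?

after li $t2, 5: $t2=5
after li $t4, 14: $t4=14
after li $t5, 200: $t5=200
after lw $t2, 0($t5): $t2=M[200]=-7
after or $t2, $t2, 1: $t2=(-7)|1=-7
after add $t5, $t5, 4: $t5=200+4=204
after sub $t4, $t4, 2: $t4=14-2=12
cmp $t4, 0  (cmp 12,0)
bne again: taken
after lw $t2, 0($t5): $t2=M[204]=23
after or $t2, $t2, 1: $t2=23|1=23
after add $t5, $t5, 4: $t5=204+4=208
after sub $t4, $t4, 2: $t4=12-2=10
cmp $t4, 0  (cmp 10,0)
bne again: taken
after lw $t2, 0($t5): $t2=M[208]=30
after or $t2, $t2, 1: $t2=30|1=31
after add $t5, $t5, 4: $t5=208+4=212
after sub $t4, $t4, 2: $t4=10-2=8
cmp $t4, 0  (cmp 8,0)
bne again: taken
after lw $t2, 0($t5): $t2=M[212]=28
after or $t2, $t2, 1: $t2=28|1=29
after add $t5, $t5, 4: $t5=212+4=216
after sub $t4, $t4, 2: $t4=8-2=6
cmp $t4, 0  (cmp 6,0)
bne again: taken
after lw $t2, 0($t5): $t2=M[216]=20
after or $t2, $t2, 1: $t2=20|1=21
after add $t5, $t5, 4: $t5=216+4=220
after sub $t4, $t4, 2: $t4=6-2=4
cmp $t4, 0  (cmp 4,0)
bne again: taken
after lw $t2, 0($t5): $t2=M[220]=14
after or $t2, $t2, 1: $t2=14|1=15
after add $t5, $t5, 4: $t5=220+4=224
after sub $t4, $t4, 2: $t4=4-2=2
cmp $t4, 0  (cmp 2,0)
bne again: taken
after lw $t2, 0($t5): $t2=M[224]=28
after or $t2, $t2, 1: $t2=28|1=29
after add $t5, $t5, 4: $t5=224+4=228
after sub $t4, $t4, 2: $t4=2-2=0
cmp $t4, 0  (cmp 0,0)
bne again: not taken
halt.
Total executed instructions: 46.

46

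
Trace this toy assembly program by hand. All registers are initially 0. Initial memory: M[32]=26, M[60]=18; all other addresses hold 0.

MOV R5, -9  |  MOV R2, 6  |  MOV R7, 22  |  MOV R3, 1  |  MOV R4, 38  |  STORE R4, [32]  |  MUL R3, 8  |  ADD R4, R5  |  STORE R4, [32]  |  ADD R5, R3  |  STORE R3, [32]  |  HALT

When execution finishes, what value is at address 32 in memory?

after MOV R5, -9: R5=-9
after MOV R2, 6: R2=6
after MOV R7, 22: R7=22
after MOV R3, 1: R3=1
after MOV R4, 38: R4=38
STORE R4, [32] → M[32]=38
after MUL R3, 8: R3=1*8=8
after ADD R4, R5: R4=38+(-9)=29
STORE R4, [32] → M[32]=29
after ADD R5, R3: R5=(-9)+8=-1
STORE R3, [32] → M[32]=8
halt.

8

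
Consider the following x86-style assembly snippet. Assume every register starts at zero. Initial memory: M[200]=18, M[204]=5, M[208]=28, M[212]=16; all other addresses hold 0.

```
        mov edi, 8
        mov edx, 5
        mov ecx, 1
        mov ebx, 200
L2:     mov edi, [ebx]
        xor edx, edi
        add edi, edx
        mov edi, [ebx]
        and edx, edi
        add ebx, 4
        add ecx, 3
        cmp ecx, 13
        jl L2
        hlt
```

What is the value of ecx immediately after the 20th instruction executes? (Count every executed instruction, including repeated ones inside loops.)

7

after mov edi, 8: edi=8
after mov edx, 5: edx=5
after mov ecx, 1: ecx=1
after mov ebx, 200: ebx=200
after mov edi, [ebx]: edi=M[200]=18
after xor edx, edi: edx=5^18=23
after add edi, edx: edi=18+23=41
after mov edi, [ebx]: edi=M[200]=18
after and edx, edi: edx=23&18=18
after add ebx, 4: ebx=200+4=204
after add ecx, 3: ecx=1+3=4
cmp ecx, 13  (cmp 4,13)
jl L2: taken
after mov edi, [ebx]: edi=M[204]=5
after xor edx, edi: edx=18^5=23
after add edi, edx: edi=5+23=28
after mov edi, [ebx]: edi=M[204]=5
after and edx, edi: edx=23&5=5
after add ebx, 4: ebx=204+4=208
after add ecx, 3: ecx=4+3=7
After step 20: ecx = 7.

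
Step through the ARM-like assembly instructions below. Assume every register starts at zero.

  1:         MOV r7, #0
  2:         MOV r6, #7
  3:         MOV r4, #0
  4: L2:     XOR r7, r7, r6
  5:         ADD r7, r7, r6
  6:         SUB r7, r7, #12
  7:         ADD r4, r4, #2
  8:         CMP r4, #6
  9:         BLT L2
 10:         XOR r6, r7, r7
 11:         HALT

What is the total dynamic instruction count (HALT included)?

23

r7=0
r6=7
r4=0
r7=0^7=7
r7=7+7=14
r7=14-12=2
r4=0+2=2
CMP r4, #6  (cmp 2,6)
BLT L2: taken
r7=2^7=5
r7=5+7=12
r7=12-12=0
r4=2+2=4
CMP r4, #6  (cmp 4,6)
BLT L2: taken
r7=0^7=7
r7=7+7=14
r7=14-12=2
r4=4+2=6
CMP r4, #6  (cmp 6,6)
BLT L2: not taken
r6=2^2=0
halt.
Total executed instructions: 23.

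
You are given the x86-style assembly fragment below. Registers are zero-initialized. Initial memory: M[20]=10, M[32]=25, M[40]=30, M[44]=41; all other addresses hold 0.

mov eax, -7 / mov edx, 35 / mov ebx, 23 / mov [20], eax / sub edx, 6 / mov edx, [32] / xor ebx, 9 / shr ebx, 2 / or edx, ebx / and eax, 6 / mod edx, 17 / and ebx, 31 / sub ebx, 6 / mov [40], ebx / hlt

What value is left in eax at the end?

mov eax, -7 → eax=-7
mov edx, 35 → edx=35
mov ebx, 23 → ebx=23
mov [20], eax → M[20]=-7
sub edx, 6 → edx=35-6=29
mov edx, [32] → edx=M[32]=25
xor ebx, 9 → ebx=23^9=30
shr ebx, 2 → ebx=30>>2=7
or edx, ebx → edx=25|7=31
and eax, 6 → eax=(-7)&6=0
mod edx, 17 → edx=31%17=14
and ebx, 31 → ebx=7&31=7
sub ebx, 6 → ebx=7-6=1
mov [40], ebx → M[40]=1
halt.

0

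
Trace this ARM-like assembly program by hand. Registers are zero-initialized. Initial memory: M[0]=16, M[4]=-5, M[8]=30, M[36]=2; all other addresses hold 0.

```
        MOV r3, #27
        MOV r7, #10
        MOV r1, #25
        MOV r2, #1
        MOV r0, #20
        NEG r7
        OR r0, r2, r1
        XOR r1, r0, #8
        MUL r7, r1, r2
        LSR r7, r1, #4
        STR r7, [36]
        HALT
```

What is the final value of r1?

17

after MOV r3, #27: r3=27
after MOV r7, #10: r7=10
after MOV r1, #25: r1=25
after MOV r2, #1: r2=1
after MOV r0, #20: r0=20
after NEG r7: r7=-(10)=-10
after OR r0, r2, r1: r0=1|25=25
after XOR r1, r0, #8: r1=25^8=17
after MUL r7, r1, r2: r7=17*1=17
after LSR r7, r1, #4: r7=17>>4=1
STR r7, [36] → M[36]=1
halt.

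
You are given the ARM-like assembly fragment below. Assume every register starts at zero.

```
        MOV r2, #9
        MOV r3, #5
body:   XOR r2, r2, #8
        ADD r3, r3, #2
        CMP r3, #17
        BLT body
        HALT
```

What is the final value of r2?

9

MOV r2, #9 → r2=9
MOV r3, #5 → r3=5
XOR r2, r2, #8 → r2=9^8=1
ADD r3, r3, #2 → r3=5+2=7
CMP r3, #17  (cmp 7,17)
BLT body: taken
XOR r2, r2, #8 → r2=1^8=9
ADD r3, r3, #2 → r3=7+2=9
CMP r3, #17  (cmp 9,17)
BLT body: taken
XOR r2, r2, #8 → r2=9^8=1
ADD r3, r3, #2 → r3=9+2=11
CMP r3, #17  (cmp 11,17)
BLT body: taken
XOR r2, r2, #8 → r2=1^8=9
ADD r3, r3, #2 → r3=11+2=13
CMP r3, #17  (cmp 13,17)
BLT body: taken
XOR r2, r2, #8 → r2=9^8=1
ADD r3, r3, #2 → r3=13+2=15
CMP r3, #17  (cmp 15,17)
BLT body: taken
XOR r2, r2, #8 → r2=1^8=9
ADD r3, r3, #2 → r3=15+2=17
CMP r3, #17  (cmp 17,17)
BLT body: not taken
halt.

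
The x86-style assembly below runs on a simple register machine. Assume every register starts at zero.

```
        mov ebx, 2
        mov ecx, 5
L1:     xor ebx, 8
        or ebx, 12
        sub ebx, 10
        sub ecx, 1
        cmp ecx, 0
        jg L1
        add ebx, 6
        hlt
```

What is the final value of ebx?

mov ebx, 2 → ebx=2
mov ecx, 5 → ecx=5
xor ebx, 8 → ebx=2^8=10
or ebx, 12 → ebx=10|12=14
sub ebx, 10 → ebx=14-10=4
sub ecx, 1 → ecx=5-1=4
cmp ecx, 0  (cmp 4,0)
jg L1: taken
xor ebx, 8 → ebx=4^8=12
or ebx, 12 → ebx=12|12=12
sub ebx, 10 → ebx=12-10=2
sub ecx, 1 → ecx=4-1=3
cmp ecx, 0  (cmp 3,0)
jg L1: taken
xor ebx, 8 → ebx=2^8=10
or ebx, 12 → ebx=10|12=14
sub ebx, 10 → ebx=14-10=4
sub ecx, 1 → ecx=3-1=2
cmp ecx, 0  (cmp 2,0)
jg L1: taken
xor ebx, 8 → ebx=4^8=12
or ebx, 12 → ebx=12|12=12
sub ebx, 10 → ebx=12-10=2
sub ecx, 1 → ecx=2-1=1
cmp ecx, 0  (cmp 1,0)
jg L1: taken
xor ebx, 8 → ebx=2^8=10
or ebx, 12 → ebx=10|12=14
sub ebx, 10 → ebx=14-10=4
sub ecx, 1 → ecx=1-1=0
cmp ecx, 0  (cmp 0,0)
jg L1: not taken
add ebx, 6 → ebx=4+6=10
halt.

10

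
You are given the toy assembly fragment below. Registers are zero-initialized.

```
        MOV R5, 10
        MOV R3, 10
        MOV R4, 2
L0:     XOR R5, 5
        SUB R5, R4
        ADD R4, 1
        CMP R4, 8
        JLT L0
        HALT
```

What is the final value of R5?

-25

R5=10
R3=10
R4=2
R5=10^5=15
R5=15-2=13
R4=2+1=3
CMP R4, 8  (cmp 3,8)
JLT L0: taken
R5=13^5=8
R5=8-3=5
R4=3+1=4
CMP R4, 8  (cmp 4,8)
JLT L0: taken
R5=5^5=0
R5=0-4=-4
R4=4+1=5
CMP R4, 8  (cmp 5,8)
JLT L0: taken
R5=(-4)^5=-7
R5=(-7)-5=-12
R4=5+1=6
CMP R4, 8  (cmp 6,8)
JLT L0: taken
R5=(-12)^5=-15
R5=(-15)-6=-21
R4=6+1=7
CMP R4, 8  (cmp 7,8)
JLT L0: taken
R5=(-21)^5=-18
R5=(-18)-7=-25
R4=7+1=8
CMP R4, 8  (cmp 8,8)
JLT L0: not taken
halt.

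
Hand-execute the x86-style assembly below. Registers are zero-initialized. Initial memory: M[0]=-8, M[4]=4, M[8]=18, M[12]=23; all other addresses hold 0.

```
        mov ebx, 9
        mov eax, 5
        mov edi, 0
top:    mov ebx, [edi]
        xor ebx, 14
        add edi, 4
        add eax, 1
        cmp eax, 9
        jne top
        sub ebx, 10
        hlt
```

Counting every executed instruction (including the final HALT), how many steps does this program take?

29

ebx=9
eax=5
edi=0
ebx=M[0]=-8
ebx=(-8)^14=-10
edi=0+4=4
eax=5+1=6
cmp eax, 9  (cmp 6,9)
jne top: taken
ebx=M[4]=4
ebx=4^14=10
edi=4+4=8
eax=6+1=7
cmp eax, 9  (cmp 7,9)
jne top: taken
ebx=M[8]=18
ebx=18^14=28
edi=8+4=12
eax=7+1=8
cmp eax, 9  (cmp 8,9)
jne top: taken
ebx=M[12]=23
ebx=23^14=25
edi=12+4=16
eax=8+1=9
cmp eax, 9  (cmp 9,9)
jne top: not taken
ebx=25-10=15
halt.
Total executed instructions: 29.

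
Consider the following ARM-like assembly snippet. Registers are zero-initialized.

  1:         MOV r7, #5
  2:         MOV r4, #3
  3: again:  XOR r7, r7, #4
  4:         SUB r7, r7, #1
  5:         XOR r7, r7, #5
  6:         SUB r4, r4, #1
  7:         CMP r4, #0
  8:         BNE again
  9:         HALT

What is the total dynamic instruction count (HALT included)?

after MOV r7, #5: r7=5
after MOV r4, #3: r4=3
after XOR r7, r7, #4: r7=5^4=1
after SUB r7, r7, #1: r7=1-1=0
after XOR r7, r7, #5: r7=0^5=5
after SUB r4, r4, #1: r4=3-1=2
CMP r4, #0  (cmp 2,0)
BNE again: taken
after XOR r7, r7, #4: r7=5^4=1
after SUB r7, r7, #1: r7=1-1=0
after XOR r7, r7, #5: r7=0^5=5
after SUB r4, r4, #1: r4=2-1=1
CMP r4, #0  (cmp 1,0)
BNE again: taken
after XOR r7, r7, #4: r7=5^4=1
after SUB r7, r7, #1: r7=1-1=0
after XOR r7, r7, #5: r7=0^5=5
after SUB r4, r4, #1: r4=1-1=0
CMP r4, #0  (cmp 0,0)
BNE again: not taken
halt.
Total executed instructions: 21.

21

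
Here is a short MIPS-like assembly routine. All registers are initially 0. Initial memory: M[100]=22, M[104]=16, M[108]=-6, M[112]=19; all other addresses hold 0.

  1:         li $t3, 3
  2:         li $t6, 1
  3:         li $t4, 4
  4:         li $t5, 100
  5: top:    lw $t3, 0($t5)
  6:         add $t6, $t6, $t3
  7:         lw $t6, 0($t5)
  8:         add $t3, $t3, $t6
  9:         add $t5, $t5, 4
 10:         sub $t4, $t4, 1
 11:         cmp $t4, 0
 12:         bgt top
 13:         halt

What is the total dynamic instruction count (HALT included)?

37

after li $t3, 3: $t3=3
after li $t6, 1: $t6=1
after li $t4, 4: $t4=4
after li $t5, 100: $t5=100
after lw $t3, 0($t5): $t3=M[100]=22
after add $t6, $t6, $t3: $t6=1+22=23
after lw $t6, 0($t5): $t6=M[100]=22
after add $t3, $t3, $t6: $t3=22+22=44
after add $t5, $t5, 4: $t5=100+4=104
after sub $t4, $t4, 1: $t4=4-1=3
cmp $t4, 0  (cmp 3,0)
bgt top: taken
after lw $t3, 0($t5): $t3=M[104]=16
after add $t6, $t6, $t3: $t6=22+16=38
after lw $t6, 0($t5): $t6=M[104]=16
after add $t3, $t3, $t6: $t3=16+16=32
after add $t5, $t5, 4: $t5=104+4=108
after sub $t4, $t4, 1: $t4=3-1=2
cmp $t4, 0  (cmp 2,0)
bgt top: taken
after lw $t3, 0($t5): $t3=M[108]=-6
after add $t6, $t6, $t3: $t6=16+(-6)=10
after lw $t6, 0($t5): $t6=M[108]=-6
after add $t3, $t3, $t6: $t3=(-6)+(-6)=-12
after add $t5, $t5, 4: $t5=108+4=112
after sub $t4, $t4, 1: $t4=2-1=1
cmp $t4, 0  (cmp 1,0)
bgt top: taken
after lw $t3, 0($t5): $t3=M[112]=19
after add $t6, $t6, $t3: $t6=(-6)+19=13
after lw $t6, 0($t5): $t6=M[112]=19
after add $t3, $t3, $t6: $t3=19+19=38
after add $t5, $t5, 4: $t5=112+4=116
after sub $t4, $t4, 1: $t4=1-1=0
cmp $t4, 0  (cmp 0,0)
bgt top: not taken
halt.
Total executed instructions: 37.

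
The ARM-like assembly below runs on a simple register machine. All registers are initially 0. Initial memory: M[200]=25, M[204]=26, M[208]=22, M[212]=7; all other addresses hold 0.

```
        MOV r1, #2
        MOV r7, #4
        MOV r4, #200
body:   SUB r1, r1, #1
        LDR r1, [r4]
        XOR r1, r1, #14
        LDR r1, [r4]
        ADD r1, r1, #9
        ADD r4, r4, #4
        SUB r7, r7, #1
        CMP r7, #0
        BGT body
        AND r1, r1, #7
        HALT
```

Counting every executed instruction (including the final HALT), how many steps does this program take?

r1=2
r7=4
r4=200
r1=2-1=1
r1=M[200]=25
r1=25^14=23
r1=M[200]=25
r1=25+9=34
r4=200+4=204
r7=4-1=3
CMP r7, #0  (cmp 3,0)
BGT body: taken
r1=34-1=33
r1=M[204]=26
r1=26^14=20
r1=M[204]=26
r1=26+9=35
r4=204+4=208
r7=3-1=2
CMP r7, #0  (cmp 2,0)
BGT body: taken
r1=35-1=34
r1=M[208]=22
r1=22^14=24
r1=M[208]=22
r1=22+9=31
r4=208+4=212
r7=2-1=1
CMP r7, #0  (cmp 1,0)
BGT body: taken
r1=31-1=30
r1=M[212]=7
r1=7^14=9
r1=M[212]=7
r1=7+9=16
r4=212+4=216
r7=1-1=0
CMP r7, #0  (cmp 0,0)
BGT body: not taken
r1=16&7=0
halt.
Total executed instructions: 41.

41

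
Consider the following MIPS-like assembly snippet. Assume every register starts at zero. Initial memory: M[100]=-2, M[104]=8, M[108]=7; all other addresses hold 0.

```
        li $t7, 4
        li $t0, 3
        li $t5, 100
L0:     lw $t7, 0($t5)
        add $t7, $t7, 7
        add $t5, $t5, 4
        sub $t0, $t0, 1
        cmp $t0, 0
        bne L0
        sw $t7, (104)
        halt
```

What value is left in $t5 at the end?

112

after li $t7, 4: $t7=4
after li $t0, 3: $t0=3
after li $t5, 100: $t5=100
after lw $t7, 0($t5): $t7=M[100]=-2
after add $t7, $t7, 7: $t7=(-2)+7=5
after add $t5, $t5, 4: $t5=100+4=104
after sub $t0, $t0, 1: $t0=3-1=2
cmp $t0, 0  (cmp 2,0)
bne L0: taken
after lw $t7, 0($t5): $t7=M[104]=8
after add $t7, $t7, 7: $t7=8+7=15
after add $t5, $t5, 4: $t5=104+4=108
after sub $t0, $t0, 1: $t0=2-1=1
cmp $t0, 0  (cmp 1,0)
bne L0: taken
after lw $t7, 0($t5): $t7=M[108]=7
after add $t7, $t7, 7: $t7=7+7=14
after add $t5, $t5, 4: $t5=108+4=112
after sub $t0, $t0, 1: $t0=1-1=0
cmp $t0, 0  (cmp 0,0)
bne L0: not taken
sw $t7, (104) → M[104]=14
halt.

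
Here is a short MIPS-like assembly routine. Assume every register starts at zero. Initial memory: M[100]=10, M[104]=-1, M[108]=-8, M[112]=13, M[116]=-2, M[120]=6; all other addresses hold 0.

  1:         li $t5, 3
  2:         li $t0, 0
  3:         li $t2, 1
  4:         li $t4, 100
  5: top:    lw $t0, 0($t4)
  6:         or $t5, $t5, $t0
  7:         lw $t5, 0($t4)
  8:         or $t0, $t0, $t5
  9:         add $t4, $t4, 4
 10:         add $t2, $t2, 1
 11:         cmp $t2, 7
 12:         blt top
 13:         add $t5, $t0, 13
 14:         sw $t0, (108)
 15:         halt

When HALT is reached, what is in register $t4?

124

after li $t5, 3: $t5=3
after li $t0, 0: $t0=0
after li $t2, 1: $t2=1
after li $t4, 100: $t4=100
after lw $t0, 0($t4): $t0=M[100]=10
after or $t5, $t5, $t0: $t5=3|10=11
after lw $t5, 0($t4): $t5=M[100]=10
after or $t0, $t0, $t5: $t0=10|10=10
after add $t4, $t4, 4: $t4=100+4=104
after add $t2, $t2, 1: $t2=1+1=2
cmp $t2, 7  (cmp 2,7)
blt top: taken
after lw $t0, 0($t4): $t0=M[104]=-1
after or $t5, $t5, $t0: $t5=10|(-1)=-1
after lw $t5, 0($t4): $t5=M[104]=-1
after or $t0, $t0, $t5: $t0=(-1)|(-1)=-1
after add $t4, $t4, 4: $t4=104+4=108
after add $t2, $t2, 1: $t2=2+1=3
cmp $t2, 7  (cmp 3,7)
blt top: taken
after lw $t0, 0($t4): $t0=M[108]=-8
after or $t5, $t5, $t0: $t5=(-1)|(-8)=-1
after lw $t5, 0($t4): $t5=M[108]=-8
after or $t0, $t0, $t5: $t0=(-8)|(-8)=-8
after add $t4, $t4, 4: $t4=108+4=112
after add $t2, $t2, 1: $t2=3+1=4
cmp $t2, 7  (cmp 4,7)
blt top: taken
after lw $t0, 0($t4): $t0=M[112]=13
after or $t5, $t5, $t0: $t5=(-8)|13=-3
after lw $t5, 0($t4): $t5=M[112]=13
after or $t0, $t0, $t5: $t0=13|13=13
after add $t4, $t4, 4: $t4=112+4=116
after add $t2, $t2, 1: $t2=4+1=5
cmp $t2, 7  (cmp 5,7)
blt top: taken
after lw $t0, 0($t4): $t0=M[116]=-2
after or $t5, $t5, $t0: $t5=13|(-2)=-1
after lw $t5, 0($t4): $t5=M[116]=-2
after or $t0, $t0, $t5: $t0=(-2)|(-2)=-2
after add $t4, $t4, 4: $t4=116+4=120
after add $t2, $t2, 1: $t2=5+1=6
cmp $t2, 7  (cmp 6,7)
blt top: taken
after lw $t0, 0($t4): $t0=M[120]=6
after or $t5, $t5, $t0: $t5=(-2)|6=-2
after lw $t5, 0($t4): $t5=M[120]=6
after or $t0, $t0, $t5: $t0=6|6=6
after add $t4, $t4, 4: $t4=120+4=124
after add $t2, $t2, 1: $t2=6+1=7
cmp $t2, 7  (cmp 7,7)
blt top: not taken
after add $t5, $t0, 13: $t5=6+13=19
sw $t0, (108) → M[108]=6
halt.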